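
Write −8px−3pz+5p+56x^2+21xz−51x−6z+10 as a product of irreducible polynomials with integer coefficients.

Group: −p(8x+3z−5) + (7x−2)(8x+3z−5); both groups contain (8x+3z−5).

−(8x+3z−5)(p−7x+2)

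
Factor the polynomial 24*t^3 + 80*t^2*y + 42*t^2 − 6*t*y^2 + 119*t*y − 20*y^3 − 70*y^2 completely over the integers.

Group: 4*t*(6*t^2 + 17*t*y − 10*y^2) + (2*y + 7)*(6*t^2 + 17*t*y − 10*y^2); both groups contain (6*t^2 + 17*t*y − 10*y^2), so (4*t + 2*y + 7) is a factor with cofactor 6*t^2 + 17*t*y − 10*y^2.
The cofactor groups again: 6*t^2 + 17*t*y − 10*y^2 = 2*t*(3*t + 10*y) − y*(3*t + 10*y); both groups contain (3*t + 10*y), giving (2*t − y)*(3*t + 10*y).

(2*t − y)*(3*t + 10*y)*(4*t + 2*y + 7)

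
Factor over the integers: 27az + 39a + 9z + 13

(3a + 1)(9z + 13)

Group as (27az + 39a) + (9z + 13) = 3a(9z + 13) + (9z + 13).
Both groups share the factor (9z + 13).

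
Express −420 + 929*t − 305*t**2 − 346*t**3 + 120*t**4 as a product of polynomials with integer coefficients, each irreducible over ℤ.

By the rational root theorem, t = 3 is a root, so (t − 3) is a factor; dividing leaves 120*t**3 + 14*t**2 − 263*t + 140.
Next, t = −7/4 is a root, so (4*t + 7) divides it; the quotient is 30*t**2 − 49*t + 20.
The remaining quadratic factors as (5*t − 4)(6*t − 5).

(4*t + 7)*(5*t − 4)*(6*t − 5)*(t − 3)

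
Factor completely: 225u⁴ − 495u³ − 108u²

9u²(5u + 1)(5u − 12)

Pull out the common factor 9u², then factor the remaining trinomial.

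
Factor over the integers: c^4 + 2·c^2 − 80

Substitute u = c^2 to get a quadratic in u, then factor.
c^2 − 8 is irreducible over ℤ (8 is not a perfect square).
c^2 + 10 is irreducible over ℤ (always positive, so no real roots).

(c^2 + 10)·(c^2 − 8)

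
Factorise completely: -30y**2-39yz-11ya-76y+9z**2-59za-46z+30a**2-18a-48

-(6y+9z-5a+8)(5y-z+6a+6)

Group: -6y(5y-z+6a+6) + (-9z+5a-8)(5y-z+6a+6); both groups contain (5y-z+6a+6).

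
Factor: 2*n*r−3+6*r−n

Group as (2*n*r−n) + (6*r−3) = n*(2*r−1) + 3*(2*r−1).
Both groups share the factor (2*r−1).

(2*r−1)*(n+3)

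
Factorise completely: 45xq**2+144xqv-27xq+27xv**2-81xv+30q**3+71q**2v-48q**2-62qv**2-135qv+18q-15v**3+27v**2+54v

Group: q(45xq+9xv-27x+30q**2-19qv-48q-5v**2+9v+18) + 3v(45xq+9xv-27x+30q**2-19qv-48q-5v**2+9v+18); both groups contain (45xq+9xv-27x+30q**2-19qv-48q-5v**2+9v+18), so (q+3v) is a factor with cofactor 45xq+9xv-27x+30q**2-19qv-48q-5v**2+9v+18.
The cofactor groups again: 45xq+9xv-27x+30q**2-19qv-48q-5v**2+9v+18 = 9x(5q+v-3) + (6q-5v-6)(5q+v-3); both groups contain (5q+v-3), giving (9x+6q-5v-6)(5q+v-3).

(5q+v-3)(9x+6q-5v-6)(q+3v)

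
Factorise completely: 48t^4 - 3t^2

3t^2(4t + 1)(4t - 1)

Every term has a factor of 3t^2. Then 16t^2 - 1 = (4t)² − (1)².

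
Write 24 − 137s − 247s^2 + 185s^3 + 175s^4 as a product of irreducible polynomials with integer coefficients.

(5s + 3)(5s + 8)(7s − 1)(s − 1)

Among the possible rational roots, s = 1/7 is a root, giving the factor (7s − 1) and quotient 25s^3 + 30s^2 − 31s − 24.
Continuing, s = 1 is a root, so (s − 1) is a factor; dividing leaves 25s^2 + 55s + 24.
The remaining quadratic factors as (5s + 8)(5s + 3).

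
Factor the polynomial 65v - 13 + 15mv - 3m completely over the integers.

(3m + 13)(5v - 1)

Group as (15mv - 3m) + (65v - 13) = 3m(5v - 1) + 13(5v - 1).
Both groups share the factor (5v - 1).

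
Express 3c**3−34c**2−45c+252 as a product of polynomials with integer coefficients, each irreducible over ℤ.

Trying the rational-root candidates, c = −3 is a root, so (c+3) is a factor; dividing leaves 3c**2−43c+84.
The remaining quadratic factors as (c−12)(3c−7).

(3c−7)(c+3)(c−12)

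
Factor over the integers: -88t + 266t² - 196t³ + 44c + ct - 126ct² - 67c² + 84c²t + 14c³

(14c + 14t - 11)(c + 7t - 4)(c - 2t)

Group: c(14c² - 14ct - 11c - 28t² + 22t) + (7t - 4)(14c² - 14ct - 11c - 28t² + 22t); both groups contain (14c² - 14ct - 11c - 28t² + 22t), so (c + 7t - 4) is a factor with cofactor 14c² - 14ct - 11c - 28t² + 22t.
The cofactor groups again: 14c² - 14ct - 11c - 28t² + 22t = c(14c + 14t - 11) - 2t(14c + 14t - 11); both groups contain (14c + 14t - 11), giving (c - 2t)(14c + 14t - 11).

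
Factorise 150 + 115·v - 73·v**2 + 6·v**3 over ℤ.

Among the possible rational roots, v = -5/6 is a root, so (6·v + 5) is a factor; dividing leaves v**2 - 13·v + 30.
The remaining quadratic factors as (v - 10)(v - 3).

(6·v + 5)·(v - 10)·(v - 3)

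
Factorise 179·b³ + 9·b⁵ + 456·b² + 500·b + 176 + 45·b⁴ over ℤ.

Among the possible rational roots, b = -2 is a root, so (b + 2) divides it; the quotient is 9·b⁴ + 27·b³ + 125·b² + 206·b + 88.
Then b = -4/3 is a root, so (3·b + 4) is a factor; dividing leaves 3·b³ + 5·b² + 35·b + 22.
Then b = -2/3 is a root, so (3·b + 2) is a factor; dividing leaves b² + b + 11.
The quadratic b² + b + 11 has discriminant -43 < 0 and is irreducible over ℤ.

(3·b + 2)·(3·b + 4)·(b + 2)·(b² + b + 11)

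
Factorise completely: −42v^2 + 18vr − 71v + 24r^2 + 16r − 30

Group: −7v(6v − 6r + 5) + (−4r − 6)(6v − 6r + 5); both groups contain (6v − 6r + 5).

−(6v − 6r + 5)(7v + 4r + 6)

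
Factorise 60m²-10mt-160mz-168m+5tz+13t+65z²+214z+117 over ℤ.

Group: 10m(6m-t-13z-9) + (-5z-13)(6m-t-13z-9); both groups contain (6m-t-13z-9).

(10m-5z-13)(6m-t-13z-9)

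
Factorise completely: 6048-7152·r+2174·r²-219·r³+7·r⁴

(7·r-9)·(r-12)·(r-14)·(r-4)

By the rational root theorem, r = 4 is a root, so (r-4) is a factor; dividing leaves 7·r³-191·r²+1410·r-1512.
Continuing, r = 9/7 is a root, so (7·r-9) is a factor; dividing leaves r²-26·r+168.
The remaining quadratic factors as (r-14)(r-12).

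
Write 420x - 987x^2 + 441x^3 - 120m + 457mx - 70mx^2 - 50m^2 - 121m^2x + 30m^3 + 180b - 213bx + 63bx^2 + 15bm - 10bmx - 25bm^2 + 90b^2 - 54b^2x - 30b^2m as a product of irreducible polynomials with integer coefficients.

Group: 2b(-15bm - 27bx + 45b + 10m^2 - 17mx - 30m - 63x^2 + 105x) + (3m - 7x + 4)(-15bm - 27bx + 45b + 10m^2 - 17mx - 30m - 63x^2 + 105x); both groups contain (-15bm - 27bx + 45b + 10m^2 - 17mx - 30m - 63x^2 + 105x), so (2b + 3m - 7x + 4) is a factor with cofactor -15bm - 27bx + 45b + 10m^2 - 17mx - 30m - 63x^2 + 105x.
The cofactor groups again: -15bm - 27bx + 45b + 10m^2 - 17mx - 30m - 63x^2 + 105x = -5m(3b - 2m + 7x) + (-9x + 15)(3b - 2m + 7x); both groups contain (3b - 2m + 7x), giving -(5m + 9x - 15)(3b - 2m + 7x).

-(2b + 3m - 7x + 4)(3b - 2m + 7x)(5m + 9x - 15)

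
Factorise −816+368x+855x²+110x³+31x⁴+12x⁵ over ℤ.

(3x+4)(4x−3)(x+4)(x²−2x+17)

By the rational root theorem, x = 3/4 is a root, so (4x−3) is a factor; dividing leaves 3x⁴+10x³+35x²+240x+272.
Continuing, x = −4/3 is a root, so (3x+4) is a factor; dividing leaves x³+2x²+9x+68.
Next, x = −4 is a root, so (x+4) divides it; the quotient is x²−2x+17.
The quadratic x²−2x+17 has discriminant −64 < 0 and is irreducible over ℤ.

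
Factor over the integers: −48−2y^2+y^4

(y^2+6)(y^2−8)

Substitute u = y^2 to get a quadratic in u, then factor.
y^2+6 is irreducible over ℤ (always positive, so no real roots).
y^2−8 is irreducible over ℤ (8 is not a perfect square).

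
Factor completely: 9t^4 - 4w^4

(3t^2 + 2w^2)(3t^2 - 2w^2)

Recognize a difference of squares with the parts 3t^2 and 2w^2.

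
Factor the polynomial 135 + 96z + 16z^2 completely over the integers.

Need a pair with product 16·135 = 2160 and sum 96: that's 36 and 60.
Split the middle term: 16z^2 + 36z + 60z + 135 = 4z(4z + 9) + 15(4z + 9).

(4z + 15)(4z + 9)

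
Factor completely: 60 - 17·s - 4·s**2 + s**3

(s + 4)·(s - 3)·(s - 5)

By the rational root theorem, s = 5 is a root, so (s - 5) divides it; the quotient is s**2 + s - 12.
The remaining quadratic factors as (s + 4)(s - 3).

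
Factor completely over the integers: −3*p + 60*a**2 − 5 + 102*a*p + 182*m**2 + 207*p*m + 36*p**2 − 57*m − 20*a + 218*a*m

Group: 6*a*(10*a + 12*p + 13*m − 5) + (3*p + 14*m + 1)*(10*a + 12*p + 13*m − 5); both groups contain (10*a + 12*p + 13*m − 5).

(10*a + 12*p + 13*m − 5)*(6*a + 3*p + 14*m + 1)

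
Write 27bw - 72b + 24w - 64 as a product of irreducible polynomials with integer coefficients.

Group as (27bw - 72b) + (24w - 64) = 9b(3w - 8) + 8(3w - 8).
Both groups share the factor (3w - 8).

(3w - 8)(9b + 8)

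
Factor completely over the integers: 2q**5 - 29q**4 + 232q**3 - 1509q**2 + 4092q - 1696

(2q - 1)(q - 4)(q - 8)(q**2 - 2q + 53)

Among the possible rational roots, q = 8 is a root, so (q - 8) is a factor; dividing leaves 2q**4 - 13q**3 + 128q**2 - 485q + 212.
Next, q = 1/2 is a root, giving the factor (2q - 1) and quotient q**3 - 6q**2 + 61q - 212.
Continuing, q = 4 is a root, so (q - 4) divides it; the quotient is q**2 - 2q + 53.
The quadratic q**2 - 2q + 53 has discriminant -208 < 0 and is irreducible over ℤ.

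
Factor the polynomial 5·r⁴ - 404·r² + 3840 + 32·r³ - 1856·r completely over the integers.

(5·r - 8)·(r + 10)·(r + 6)·(r - 8)

By the rational root theorem, r = 8/5 is a root, so (5·r - 8) divides it; the quotient is r³ + 8·r² - 68·r - 480.
Then r = 8 is a root, giving the factor (r - 8) and quotient r² + 16·r + 60.
The remaining quadratic factors as (r + 10)(r + 6).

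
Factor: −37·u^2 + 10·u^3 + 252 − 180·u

Among the possible rational roots, u = 6 is a root, so (u − 6) is a factor; dividing leaves 10·u^2 + 23·u − 42.
The remaining quadratic factors as (5·u − 6)(2·u + 7).

(2·u + 7)·(5·u − 6)·(u − 6)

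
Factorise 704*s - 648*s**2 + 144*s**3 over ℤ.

Pull out the common factor 8*s, then factor the remaining trinomial.

8*s*(3*s - 8)*(6*s - 11)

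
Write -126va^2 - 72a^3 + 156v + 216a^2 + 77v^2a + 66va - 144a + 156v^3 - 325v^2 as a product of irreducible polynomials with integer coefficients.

(13v - 12a)(3v + 2a - 4)(4v + 3a - 3)

Group: 13v(12v^2 + 17va - 25v + 6a^2 - 18a + 12) - 12a(12v^2 + 17va - 25v + 6a^2 - 18a + 12); both groups contain (12v^2 + 17va - 25v + 6a^2 - 18a + 12), so (13v - 12a) is a factor with cofactor 12v^2 + 17va - 25v + 6a^2 - 18a + 12.
The cofactor groups again: 12v^2 + 17va - 25v + 6a^2 - 18a + 12 = 4v(3v + 2a - 4) + (3a - 3)(3v + 2a - 4); both groups contain (3v + 2a - 4), giving (4v + 3a - 3)(3v + 2a - 4).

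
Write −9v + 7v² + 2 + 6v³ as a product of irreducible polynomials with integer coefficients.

(2v − 1)(3v − 1)(v + 2)

Trying the rational-root candidates, v = −2 is a root, so (v + 2) divides it; the quotient is 6v² − 5v + 1.
The remaining quadratic factors as (3v − 1)(2v − 1).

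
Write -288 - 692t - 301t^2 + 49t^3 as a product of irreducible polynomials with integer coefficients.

By the rational root theorem, t = -4/7 is a root, so (7t + 4) is a factor; dividing leaves 7t^2 - 47t - 72.
The remaining quadratic factors as (t - 8)(7t + 9).

(7t + 4)(7t + 9)(t - 8)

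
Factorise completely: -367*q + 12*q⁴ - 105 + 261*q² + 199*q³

(3*q + 7)*(4*q + 1)*(q + 15)*(q - 1)

Among the possible rational roots, q = -1/4 is a root, giving the factor (4*q + 1) and quotient 3*q³ + 49*q² + 53*q - 105.
Then q = 1 is a root, giving the factor (q - 1) and quotient 3*q² + 52*q + 105.
The remaining quadratic factors as (q + 15)(3*q + 7).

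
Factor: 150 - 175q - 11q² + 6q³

Trying the rational-root candidates, q = -5 is a root, so (q + 5) divides it; the quotient is 6q² - 41q + 30.
The remaining quadratic factors as (q - 6)(6q - 5).

(6q - 5)(q + 5)(q - 6)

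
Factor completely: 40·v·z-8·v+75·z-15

Group as (40·v·z-8·v) + (75·z-15) = 8·v·(5·z-1) + 15·(5·z-1).
Both groups share the factor (5·z-1).

(5·z-1)·(8·v+15)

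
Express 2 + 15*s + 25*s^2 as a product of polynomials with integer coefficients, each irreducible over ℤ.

Need a pair with product 25·2 = 50 and sum 15: that's 10 and 5.
Split the middle term: 25*s^2 + 10*s + 5*s + 2 = 5*s*(5*s + 2) + (5*s + 2).

(5*s + 1)*(5*s + 2)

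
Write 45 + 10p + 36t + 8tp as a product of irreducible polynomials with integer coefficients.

(2p + 9)(4t + 5)

Group as (8tp + 36t) + (10p + 45) = 4t(2p + 9) + 5(2p + 9).
Both groups share the factor (2p + 9).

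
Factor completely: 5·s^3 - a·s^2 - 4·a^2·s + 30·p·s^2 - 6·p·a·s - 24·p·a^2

Group: 4·a·(-6·p·a + 6·p·s - a·s + s^2) + 5·s·(-6·p·a + 6·p·s - a·s + s^2); both groups contain (-6·p·a + 6·p·s - a·s + s^2), so (4·a + 5·s) is a factor with cofactor -6·p·a + 6·p·s - a·s + s^2.
The cofactor groups again: -6·p·a + 6·p·s - a·s + s^2 = -a·(6·p + s) + s·(6·p + s); both groups contain (6·p + s), giving -(a - s)·(6·p + s).

-(4·a + 5·s)·(6·p + s)·(a - s)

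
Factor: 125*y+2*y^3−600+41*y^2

(2*y−5)*(y+15)*(y+8)

Testing divisors of the constant over divisors of the leading coefficient, y = 5/2 is a root, so (2*y−5) divides it; the quotient is y^2+23*y+120.
The remaining quadratic factors as (y+8)(y+15).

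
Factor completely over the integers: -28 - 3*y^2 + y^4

Substitute u = y^2 to get a quadratic in u, then factor.
y^2 + 4 is irreducible over ℤ (sum of squares).
y^2 - 7 is irreducible over ℤ (7 is not a perfect square).

(y^2 + 4)*(y^2 - 7)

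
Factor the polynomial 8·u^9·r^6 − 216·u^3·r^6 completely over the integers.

8·r^6·u^3·(u^2 − 3)·(u^4 + 3·u^2 + 9)

Pull out the common factor 8·u^3·r^6, leaving u^6 − 27.
Recognize a difference of cubes with the parts u^2 and 3.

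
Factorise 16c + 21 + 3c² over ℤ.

(3c + 7)(c + 3)

Need a pair with product 3·21 = 63 and sum 16: that's 7 and 9.
Split the middle term: 3c² + 7c + 9c + 21 = c(3c + 7) + 3(3c + 7).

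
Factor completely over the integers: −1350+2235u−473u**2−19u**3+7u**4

Testing divisors of the constant over divisors of the leading coefficient, u = 5 is a root, so (u−5) is a factor; dividing leaves 7u**3+16u**2−393u+270.
Next, u = 5/7 is a root, giving the factor (7u−5) and quotient u**2+3u−54.
The remaining quadratic factors as (u−6)(u+9).

(7u−5)(u+9)(u−5)(u−6)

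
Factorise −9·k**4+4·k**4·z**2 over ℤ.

Pull out the common factor k**4, leaving 4·z**2−9.
Recognize a difference of squares with the parts 2·z and 3.

k**4·(2·z+3)·(2·z−3)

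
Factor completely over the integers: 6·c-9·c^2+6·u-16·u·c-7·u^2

Group: -u·(7·u+9·c-6) - c·(7·u+9·c-6); both groups contain (7·u+9·c-6).

-(7·u+9·c-6)·(u+c)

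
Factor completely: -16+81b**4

(3b+2)(3b-2)(9b**2+4)

(3b)⁴ − (2)⁴ = ((3b)² − (2)²)((3b)² + (2)²); the first factor splits again, the second (9b**2+4) is irreducible.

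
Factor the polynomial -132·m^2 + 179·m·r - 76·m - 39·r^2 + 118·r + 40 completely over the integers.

-(11·m - 3·r + 10)·(12·m - 13·r - 4)

Group: -12·m·(11·m - 3·r + 10) + (13·r + 4)·(11·m - 3·r + 10); both groups contain (11·m - 3·r + 10).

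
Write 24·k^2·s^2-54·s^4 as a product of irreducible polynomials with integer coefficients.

Factor out 6·s^2, leaving 4·k^2-9·s^2, which is a difference of two squares.

6·s^2·(2·k+3·s)·(2·k-3·s)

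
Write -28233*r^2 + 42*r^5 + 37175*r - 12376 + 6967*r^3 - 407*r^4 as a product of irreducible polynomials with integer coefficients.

(2*r - 1)*(3*r - 7)*(7*r - 13)*(r^2 - 5*r + 136)

By the rational root theorem, r = 1/2 is a root, so (2*r - 1) is a factor; dividing leaves 21*r^4 - 193*r^3 + 3387*r^2 - 12423*r + 12376.
Continuing, r = 13/7 is a root, so (7*r - 13) divides it; the quotient is 3*r^3 - 22*r^2 + 443*r - 952.
Next, r = 7/3 is a root, so (3*r - 7) divides it; the quotient is r^2 - 5*r + 136.
The quadratic r^2 - 5*r + 136 has discriminant -519 < 0 and is irreducible over ℤ.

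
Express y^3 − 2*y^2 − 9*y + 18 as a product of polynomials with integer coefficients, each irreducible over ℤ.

By the rational root theorem, y = 3 is a root, so (y − 3) is a factor; dividing leaves y^2 + y − 6.
The remaining quadratic factors as (y + 3)(y − 2).

(y + 3)*(y − 2)*(y − 3)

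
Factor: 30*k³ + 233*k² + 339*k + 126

(5*k + 3)*(6*k + 7)*(k + 6)

By the rational root theorem, k = −6 is a root, so (k + 6) is a factor; dividing leaves 30*k² + 53*k + 21.
The remaining quadratic factors as (5*k + 3)(6*k + 7).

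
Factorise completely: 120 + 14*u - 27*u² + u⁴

(u + 2)*(u + 5)*(u - 3)*(u - 4)

Testing divisors of the constant over divisors of the leading coefficient, u = -2 is a root, so (u + 2) is a factor; dividing leaves u³ - 2*u² - 23*u + 60.
Then u = 4 is a root, giving the factor (u - 4) and quotient u² + 2*u - 15.
The remaining quadratic factors as (u + 5)(u - 3).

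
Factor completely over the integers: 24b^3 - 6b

Every term has a factor of 6b. Then 4b^2 - 1 = (2b)² − (1)².

6b(2b + 1)(2b - 1)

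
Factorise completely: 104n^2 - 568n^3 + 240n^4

Pull out the common factor 8n^2, then factor the remaining trinomial.

8n^2(5n - 1)(6n - 13)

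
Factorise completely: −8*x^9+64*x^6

Pull out the common factor 8*x^6, leaving −x^3+8.
Recognize a difference of cubes with the parts 2 and x.

−8*x^6*(x−2)*(x^2+2*x+4)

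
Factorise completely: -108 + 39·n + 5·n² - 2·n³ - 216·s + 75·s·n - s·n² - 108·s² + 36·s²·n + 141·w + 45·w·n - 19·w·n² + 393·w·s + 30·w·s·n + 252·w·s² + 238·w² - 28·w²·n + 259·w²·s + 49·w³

(w + 4·s - n + 4)·(7·w + 9·s + 2·n + 9)·(7·w + n - 3)

Group: w·(49·w² + 63·w·s + 21·w·n + 42·w + 9·s·n - 27·s + 2·n² + 3·n - 27) + (4·s - n + 4)·(49·w² + 63·w·s + 21·w·n + 42·w + 9·s·n - 27·s + 2·n² + 3·n - 27); both groups contain (49·w² + 63·w·s + 21·w·n + 42·w + 9·s·n - 27·s + 2·n² + 3·n - 27), so (w + 4·s - n + 4) is a factor with cofactor 49·w² + 63·w·s + 21·w·n + 42·w + 9·s·n - 27·s + 2·n² + 3·n - 27.
The cofactor groups again: 49·w² + 63·w·s + 21·w·n + 42·w + 9·s·n - 27·s + 2·n² + 3·n - 27 = 7·w·(7·w + n - 3) + (9·s + 2·n + 9)·(7·w + n - 3); both groups contain (7·w + n - 3), giving (7·w + 9·s + 2·n + 9)·(7·w + n - 3).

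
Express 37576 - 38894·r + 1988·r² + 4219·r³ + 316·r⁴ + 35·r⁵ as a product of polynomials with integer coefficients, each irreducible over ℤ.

Among the possible rational roots, r = -4 is a root, giving the factor (r + 4) and quotient 35·r⁴ + 176·r³ + 3515·r² - 12072·r + 9394.
Then r = 7/5 is a root, so (5·r - 7) divides it; the quotient is 7·r³ + 45·r² + 766·r - 1342.
Continuing, r = 11/7 is a root, so (7·r - 11) divides it; the quotient is r² + 8·r + 122.
The quadratic r² + 8·r + 122 has discriminant -424 < 0 and is irreducible over ℤ.

(5·r - 7)·(7·r - 11)·(r + 4)·(r² + 8·r + 122)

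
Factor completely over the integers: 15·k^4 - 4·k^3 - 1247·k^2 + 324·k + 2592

(3·k + 4)·(5·k - 8)·(k + 9)·(k - 9)

By the rational root theorem, k = -9 is a root, so (k + 9) is a factor; dividing leaves 15·k^3 - 139·k^2 + 4·k + 288.
Next, k = 8/5 is a root, giving the factor (5·k - 8) and quotient 3·k^2 - 23·k - 36.
The remaining quadratic factors as (k - 9)(3·k + 4).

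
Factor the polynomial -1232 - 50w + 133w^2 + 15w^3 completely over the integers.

(3w + 11)(5w - 14)(w + 8)

Testing divisors of the constant over divisors of the leading coefficient, w = 14/5 is a root, so (5w - 14) divides it; the quotient is 3w^2 + 35w + 88.
The remaining quadratic factors as (w + 8)(3w + 11).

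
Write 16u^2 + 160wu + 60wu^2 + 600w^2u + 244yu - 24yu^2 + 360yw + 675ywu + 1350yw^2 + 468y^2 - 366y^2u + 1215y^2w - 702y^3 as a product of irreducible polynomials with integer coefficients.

-(6y - 15w - 4)(9y + 4u)(13y + 10w + u)

Group: 6y(-117y^2 - 90yw - 61yu - 40wu - 4u^2) + (-15w - 4)(-117y^2 - 90yw - 61yu - 40wu - 4u^2); both groups contain (-117y^2 - 90yw - 61yu - 40wu - 4u^2), so (6y - 15w - 4) is a factor with cofactor -117y^2 - 90yw - 61yu - 40wu - 4u^2.
The cofactor groups again: -117y^2 - 90yw - 61yu - 40wu - 4u^2 = -13y(9y + 4u) + (-10w - u)(9y + 4u); both groups contain (9y + 4u), giving -(13y + 10w + u)(9y + 4u).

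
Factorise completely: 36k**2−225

9(2k+5)(2k−5)

Factor out 9, leaving 4k**2−25, which is a difference of two squares.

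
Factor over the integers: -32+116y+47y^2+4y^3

Trying the rational-root candidates, y = 1/4 is a root, giving the factor (4y-1) and quotient y^2+12y+32.
The remaining quadratic factors as (y+8)(y+4).

(4y-1)(y+4)(y+8)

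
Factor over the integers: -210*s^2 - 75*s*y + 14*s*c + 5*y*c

Group: -15*s*(14*s + 5*y) + c*(14*s + 5*y); both groups contain (14*s + 5*y).

-(15*s - c)*(14*s + 5*y)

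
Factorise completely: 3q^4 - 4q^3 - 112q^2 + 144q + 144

Trying the rational-root candidates, q = -2/3 is a root, so (3q + 2) is a factor; dividing leaves q^3 - 2q^2 - 36q + 72.
Continuing, q = 6 is a root, giving the factor (q - 6) and quotient q^2 + 4q - 12.
The remaining quadratic factors as (q + 6)(q - 2).

(3q + 2)(q + 6)(q - 2)(q - 6)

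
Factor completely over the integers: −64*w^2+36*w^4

4*w^2*(3*w+4)*(3*w−4)

Factor out 4*w^2, leaving 9*w^2−16, which is a difference of two squares.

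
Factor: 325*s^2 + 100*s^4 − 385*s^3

Pull out the common factor 5*s^2, then factor the remaining trinomial.

5*s^2*(4*s − 5)*(5*s − 13)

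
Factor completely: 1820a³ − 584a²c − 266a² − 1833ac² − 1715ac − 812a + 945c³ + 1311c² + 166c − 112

(10a − 7c − 8)(13a − 9c + 2)(14a + 15c + 7)

Group: 14a(130a² − 181ac − 84a + 63c² + 58c − 16) + (15c + 7)(130a² − 181ac − 84a + 63c² + 58c − 16); both groups contain (130a² − 181ac − 84a + 63c² + 58c − 16), so (14a + 15c + 7) is a factor with cofactor 130a² − 181ac − 84a + 63c² + 58c − 16.
The cofactor groups again: 130a² − 181ac − 84a + 63c² + 58c − 16 = 13a(10a − 7c − 8) + (−9c + 2)(10a − 7c − 8); both groups contain (10a − 7c − 8), giving (13a − 9c + 2)(10a − 7c − 8).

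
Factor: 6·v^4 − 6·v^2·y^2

6·v^2·(v + y)·(v − y)

Factor out 6·v^2, leaving v^2 − y^2, which is a difference of two squares.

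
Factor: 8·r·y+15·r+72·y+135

(8·y+15)·(r+9)

Group as (8·r·y+15·r) + (72·y+135) = r·(8·y+15) + 9·(8·y+15).
Both groups share the factor (8·y+15).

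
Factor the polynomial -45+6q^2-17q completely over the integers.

Need a pair with product 6·(-45) = -270 and sum -17: that's -27 and 10.
Split the middle term: 6q^2-27q + 10q-45 = 3q(2q-9) + 5(2q-9).

(2q-9)(3q+5)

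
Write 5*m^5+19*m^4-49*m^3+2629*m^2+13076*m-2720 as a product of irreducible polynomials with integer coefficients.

(5*m-1)*(m+5)*(m+8)*(m^2-9*m+68)

Among the possible rational roots, m = 1/5 is a root, giving the factor (5*m-1) and quotient m^4+4*m^3-9*m^2+524*m+2720.
Continuing, m = -5 is a root, giving the factor (m+5) and quotient m^3-m^2-4*m+544.
Continuing, m = -8 is a root, giving the factor (m+8) and quotient m^2-9*m+68.
The quadratic m^2-9*m+68 has discriminant -191 < 0 and is irreducible over ℤ.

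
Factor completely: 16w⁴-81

(2w)⁴ − (3)⁴ = ((2w)² − (3)²)((2w)² + (3)²); the first factor splits again, the second (4w²+9) is irreducible.

(2w+3)(2w-3)(4w²+9)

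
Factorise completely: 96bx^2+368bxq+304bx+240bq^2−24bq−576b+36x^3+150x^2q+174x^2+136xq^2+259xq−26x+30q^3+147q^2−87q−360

(6x+5q−8)(2x+6q+9)(8b+3x+q+5)

Group: 8b(12x^2+46xq+38x+30q^2−3q−72) + (3x+q+5)(12x^2+46xq+38x+30q^2−3q−72); both groups contain (12x^2+46xq+38x+30q^2−3q−72), so (8b+3x+q+5) is a factor with cofactor 12x^2+46xq+38x+30q^2−3q−72.
The cofactor groups again: 12x^2+46xq+38x+30q^2−3q−72 = 2x(6x+5q−8) + (6q+9)(6x+5q−8); both groups contain (6x+5q−8), giving (2x+6q+9)(6x+5q−8).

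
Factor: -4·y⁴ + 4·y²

-4·y²·(y + 1)·(y - 1)

Pull out the common factor 4·y², leaving -y² + 1.
Recognize a difference of squares with the parts 1 and y.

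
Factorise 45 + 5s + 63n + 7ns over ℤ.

(7n + 5)(s + 9)

Group as (7ns + 63n) + (5s + 45) = 7n(s + 9) + 5(s + 9).
Both groups share the factor (s + 9).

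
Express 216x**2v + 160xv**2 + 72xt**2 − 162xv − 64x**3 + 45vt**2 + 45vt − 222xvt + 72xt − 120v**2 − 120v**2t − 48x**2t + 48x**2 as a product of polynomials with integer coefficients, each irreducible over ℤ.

Group: 8x(−8x**2 + 32xv − 6xt + 6x − 24vt − 24v + 9t**2 + 9t) + 5v(−8x**2 + 32xv − 6xt + 6x − 24vt − 24v + 9t**2 + 9t); both groups contain (−8x**2 + 32xv − 6xt + 6x − 24vt − 24v + 9t**2 + 9t), so (8x + 5v) is a factor with cofactor −8x**2 + 32xv − 6xt + 6x − 24vt − 24v + 9t**2 + 9t.
The cofactor groups again: −8x**2 + 32xv − 6xt + 6x − 24vt − 24v + 9t**2 + 9t = −4x(2x − 8v + 3t) + (3t + 3)(2x − 8v + 3t); both groups contain (2x − 8v + 3t), giving −(4x − 3t − 3)(2x − 8v + 3t).

−(4x − 3t − 3)(2x − 8v + 3t)(8x + 5v)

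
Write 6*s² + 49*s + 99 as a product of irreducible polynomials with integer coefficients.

(2*s + 9)*(3*s + 11)

Need a pair with product 6·99 = 594 and sum 49: that's 27 and 22.
Split the middle term: 6*s² + 27*s + 22*s + 99 = 3*s*(2*s + 9) + 11*(2*s + 9).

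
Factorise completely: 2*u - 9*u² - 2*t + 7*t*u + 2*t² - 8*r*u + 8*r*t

(8*r + 2*t + 9*u - 2)*(t - u)

Group: t*(8*r + 2*t + 9*u - 2) - u*(8*r + 2*t + 9*u - 2); both groups contain (8*r + 2*t + 9*u - 2).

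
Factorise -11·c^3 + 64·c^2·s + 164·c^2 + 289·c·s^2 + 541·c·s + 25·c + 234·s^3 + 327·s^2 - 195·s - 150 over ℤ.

Group: c·(-11·c^2 - 35·c·s - c - 26·s^2 + 7·s + 10) + (-9·s - 15)·(-11·c^2 - 35·c·s - c - 26·s^2 + 7·s + 10); both groups contain (-11·c^2 - 35·c·s - c - 26·s^2 + 7·s + 10), so (c - 9·s - 15) is a factor with cofactor -11·c^2 - 35·c·s - c - 26·s^2 + 7·s + 10.
The cofactor groups again: -11·c^2 - 35·c·s - c - 26·s^2 + 7·s + 10 = -11·c·(c + 2·s + 1) + (-13·s + 10)·(c + 2·s + 1); both groups contain (c + 2·s + 1), giving -(11·c + 13·s - 10)·(c + 2·s + 1).

-(11·c + 13·s - 10)·(c + 2·s + 1)·(c - 9·s - 15)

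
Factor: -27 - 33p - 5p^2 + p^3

(p + 1)(p + 3)(p - 9)

Testing divisors of the constant over divisors of the leading coefficient, p = -1 is a root, giving the factor (p + 1) and quotient p^2 - 6p - 27.
The remaining quadratic factors as (p - 9)(p + 3).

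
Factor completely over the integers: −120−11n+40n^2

(5n+8)(8n−15)

Need a pair with product 40·(−120) = −4800 and sum −11: that's 64 and −75.
Split the middle term: 40n^2+64n − 75n−120 = 8n(5n+8) − 15(5n+8).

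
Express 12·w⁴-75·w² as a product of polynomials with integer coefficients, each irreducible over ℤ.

Every term has a factor of 3·w². Then 4·w²-25 = (2·w)² − (5)².

3·w²·(2·w+5)·(2·w-5)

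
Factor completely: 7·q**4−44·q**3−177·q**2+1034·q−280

Trying the rational-root candidates, q = −5 is a root, giving the factor (q+5) and quotient 7·q**3−79·q**2+218·q−56.
Continuing, q = 7 is a root, so (q−7) divides it; the quotient is 7·q**2−30·q+8.
The remaining quadratic factors as (7·q−2)(q−4).

(7·q−2)·(q+5)·(q−4)·(q−7)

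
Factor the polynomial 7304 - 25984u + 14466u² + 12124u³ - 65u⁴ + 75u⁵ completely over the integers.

(3u - 2)(5u + 11)(5u - 2)(u² - 2u + 166)

Trying the rational-root candidates, u = 2/5 is a root, giving the factor (5u - 2) and quotient 15u⁴ - 7u³ + 2422u² + 3862u - 3652.
Continuing, u = -11/5 is a root, so (5u + 11) divides it; the quotient is 3u³ - 8u² + 502u - 332.
Continuing, u = 2/3 is a root, so (3u - 2) is a factor; dividing leaves u² - 2u + 166.
The quadratic u² - 2u + 166 has discriminant -660 < 0 and is irreducible over ℤ.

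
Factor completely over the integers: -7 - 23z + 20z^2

Need a pair with product 20·(-7) = -140 and sum -23: that's -28 and 5.
Split the middle term: 20z^2 - 28z + 5z - 7 = 4z(5z - 7) + (5z - 7).

(4z + 1)(5z - 7)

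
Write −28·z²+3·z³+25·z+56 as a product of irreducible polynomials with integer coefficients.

Testing divisors of the constant over divisors of the leading coefficient, z = −1 is a root, so (z+1) divides it; the quotient is 3·z²−31·z+56.
The remaining quadratic factors as (z−8)(3·z−7).

(3·z−7)·(z+1)·(z−8)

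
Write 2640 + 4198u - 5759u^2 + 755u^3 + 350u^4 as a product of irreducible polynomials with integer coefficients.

(2u + 11)(5u + 2)(5u - 8)(7u - 15)

Trying the rational-root candidates, u = -2/5 is a root, giving the factor (5u + 2) and quotient 70u^3 + 123u^2 - 1201u + 1320.
Continuing, u = 8/5 is a root, giving the factor (5u - 8) and quotient 14u^2 + 47u - 165.
The remaining quadratic factors as (7u - 15)(2u + 11).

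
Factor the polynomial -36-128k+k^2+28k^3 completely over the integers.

Trying the rational-root candidates, k = -2/7 is a root, so (7k+2) divides it; the quotient is 4k^2-k-18.
The remaining quadratic factors as (k+2)(4k-9).

(4k-9)(7k+2)(k+2)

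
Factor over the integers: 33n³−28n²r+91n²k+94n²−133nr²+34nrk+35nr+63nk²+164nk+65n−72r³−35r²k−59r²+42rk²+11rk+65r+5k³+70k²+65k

(3n−8r+5k+5)(11n+9r+k+13)(n+r+k)

Group: 3n(11n²+20nr+12nk+13n+9r²+10rk+13r+k²+13k) + (−8r+5k+5)(11n²+20nr+12nk+13n+9r²+10rk+13r+k²+13k); both groups contain (11n²+20nr+12nk+13n+9r²+10rk+13r+k²+13k), so (3n−8r+5k+5) is a factor with cofactor 11n²+20nr+12nk+13n+9r²+10rk+13r+k²+13k.
The cofactor groups again: 11n²+20nr+12nk+13n+9r²+10rk+13r+k²+13k = n(11n+9r+k+13) + (r+k)(11n+9r+k+13); both groups contain (11n+9r+k+13), giving (n+r+k)(11n+9r+k+13).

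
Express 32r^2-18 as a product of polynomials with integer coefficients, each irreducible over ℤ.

2(4r+3)(4r-3)

Pull out the common factor 2; 16r^2-9 is a difference of squares.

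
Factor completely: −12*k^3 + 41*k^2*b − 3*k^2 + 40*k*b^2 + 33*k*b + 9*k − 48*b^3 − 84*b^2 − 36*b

−(4*k − 3*b − 3)*(k − 4*b)*(3*k + 4*b + 3)

Group: 4*k*(−3*k^2 + 8*k*b − 3*k + 16*b^2 + 12*b) + (−3*b − 3)*(−3*k^2 + 8*k*b − 3*k + 16*b^2 + 12*b); both groups contain (−3*k^2 + 8*k*b − 3*k + 16*b^2 + 12*b), so (4*k − 3*b − 3) is a factor with cofactor −3*k^2 + 8*k*b − 3*k + 16*b^2 + 12*b.
The cofactor groups again: −3*k^2 + 8*k*b − 3*k + 16*b^2 + 12*b = −k*(3*k + 4*b + 3) + 4*b*(3*k + 4*b + 3); both groups contain (3*k + 4*b + 3), giving −(k − 4*b)*(3*k + 4*b + 3).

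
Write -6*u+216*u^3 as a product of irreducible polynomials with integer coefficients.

6*u*(6*u+1)*(6*u-1)

Every term has a factor of 6*u. Then 36*u^2-1 = (6*u)² − (1)².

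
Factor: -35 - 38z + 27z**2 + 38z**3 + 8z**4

(2z + 7)(4z + 5)(z + 1)(z - 1)

Among the possible rational roots, z = -5/4 is a root, giving the factor (4z + 5) and quotient 2z**3 + 7z**2 - 2z - 7.
Continuing, z = -7/2 is a root, so (2z + 7) divides it; the quotient is z**2 - 1.
The remaining quadratic factors as (z + 1)(z - 1).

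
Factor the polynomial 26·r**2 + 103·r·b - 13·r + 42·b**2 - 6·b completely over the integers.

(13·r + 6·b)·(2·r + 7·b - 1)

Group: 2·r·(13·r + 6·b) + (7·b - 1)·(13·r + 6·b); both groups contain (13·r + 6·b).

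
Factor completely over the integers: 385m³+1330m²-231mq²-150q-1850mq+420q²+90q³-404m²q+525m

Group: 5m(77m²-127mq+35m+30q²-10q) + (3q+15)(77m²-127mq+35m+30q²-10q); both groups contain (77m²-127mq+35m+30q²-10q), so (5m+3q+15) is a factor with cofactor 77m²-127mq+35m+30q²-10q.
The cofactor groups again: 77m²-127mq+35m+30q²-10q = 7m(11m-15q+5) - 2q(11m-15q+5); both groups contain (11m-15q+5), giving (7m-2q)(11m-15q+5).

(11m-15q+5)(5m+3q+15)(7m-2q)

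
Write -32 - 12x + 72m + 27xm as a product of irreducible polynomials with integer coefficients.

(3x + 8)(9m - 4)

Group as (27xm - 12x) + (72m - 32) = 3x(9m - 4) + 8(9m - 4).
Both groups share the factor (9m - 4).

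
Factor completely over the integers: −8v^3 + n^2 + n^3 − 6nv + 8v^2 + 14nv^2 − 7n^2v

Group: n(n^2 − 6nv + 8v^2) + (−v + 1)(n^2 − 6nv + 8v^2); both groups contain (n^2 − 6nv + 8v^2), so (n − v + 1) is a factor with cofactor n^2 − 6nv + 8v^2.
The cofactor groups again: n^2 − 6nv + 8v^2 = n(n − 4v) − 2v(n − 4v); both groups contain (n − 4v), giving (n − 2v)(n − 4v).

(n − 2v)(n − 4v)(n − v + 1)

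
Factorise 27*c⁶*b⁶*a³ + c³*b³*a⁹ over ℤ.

a³*b³*c³*(3*c*b + a²)*(9*c²*b² - 3*c*b*a² + a⁴)

Pull out the common factor c³*b³*a³, leaving 27*c³*b³ + a⁶.
Recognize a sum of cubes with the parts a² and 3*c*b.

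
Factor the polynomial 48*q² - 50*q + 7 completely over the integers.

Need a pair with product 48·7 = 336 and sum -50: that's -42 and -8.
Split the middle term: 48*q² - 42*q - 8*q + 7 = 6*q*(8*q - 7) - (8*q - 7).

(6*q - 1)*(8*q - 7)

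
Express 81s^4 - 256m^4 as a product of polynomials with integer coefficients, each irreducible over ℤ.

(3s - 4m)(3s + 4m)(9s^2 + 16m^2)

(3s)⁴ − (4m)⁴ = ((3s)² − (4m)²)((3s)² + (4m)²); the first factor splits again, the second (9s^2 + 16m^2) is irreducible.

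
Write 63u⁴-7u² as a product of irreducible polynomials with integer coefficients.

Factor out 7u², leaving 9u²-1, which is a difference of two squares.

7u²(3u+1)(3u-1)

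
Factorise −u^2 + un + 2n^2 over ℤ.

Group: −u(u − 2n) − n(u − 2n); both groups contain (u − 2n).

−(u − 2n)(u + n)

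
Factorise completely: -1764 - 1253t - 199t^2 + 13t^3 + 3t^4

Among the possible rational roots, t = -4 is a root, giving the factor (t + 4) and quotient 3t^3 + t^2 - 203t - 441.
Then t = 9 is a root, so (t - 9) divides it; the quotient is 3t^2 + 28t + 49.
The remaining quadratic factors as (t + 7)(3t + 7).

(3t + 7)(t + 4)(t + 7)(t - 9)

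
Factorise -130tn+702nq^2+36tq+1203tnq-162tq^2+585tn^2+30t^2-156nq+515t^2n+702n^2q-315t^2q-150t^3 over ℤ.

Group: 3t(-50t^2-45tn-105tq+10t-54nq-54q^2+12q) - 13n(-50t^2-45tn-105tq+10t-54nq-54q^2+12q); both groups contain (-50t^2-45tn-105tq+10t-54nq-54q^2+12q), so (3t-13n) is a factor with cofactor -50t^2-45tn-105tq+10t-54nq-54q^2+12q.
The cofactor groups again: -50t^2-45tn-105tq+10t-54nq-54q^2+12q = -5t(10t+9n+9q-2) - 6q(10t+9n+9q-2); both groups contain (10t+9n+9q-2), giving -(5t+6q)(10t+9n+9q-2).

-(3t-13n)(5t+6q)(10t+9n+9q-2)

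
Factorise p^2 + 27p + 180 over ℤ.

(p + 12)(p + 15)

Two integers with product 180 and sum 27 are 12 and 15.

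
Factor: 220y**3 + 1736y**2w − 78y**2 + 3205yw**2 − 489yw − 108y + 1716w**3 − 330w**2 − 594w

(2y + 11w)(11y + 12w + 6)(10y + 13w − 9)

Group: 2y(110y**2 + 263yw − 39y + 156w**2 − 30w − 54) + 11w(110y**2 + 263yw − 39y + 156w**2 − 30w − 54); both groups contain (110y**2 + 263yw − 39y + 156w**2 − 30w − 54), so (2y + 11w) is a factor with cofactor 110y**2 + 263yw − 39y + 156w**2 − 30w − 54.
The cofactor groups again: 110y**2 + 263yw − 39y + 156w**2 − 30w − 54 = 11y(10y + 13w − 9) + (12w + 6)(10y + 13w − 9); both groups contain (10y + 13w − 9), giving (11y + 12w + 6)(10y + 13w − 9).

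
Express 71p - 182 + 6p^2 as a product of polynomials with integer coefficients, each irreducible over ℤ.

Need a pair with product 6·(-182) = -1092 and sum 71: that's 84 and -13.
Split the middle term: 6p^2 + 84p - 13p - 182 = 6p(p + 14) - 13(p + 14).

(6p - 13)(p + 14)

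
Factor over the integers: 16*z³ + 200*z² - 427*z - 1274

(4*z + 7)*(4*z - 13)*(z + 14)

Testing divisors of the constant over divisors of the leading coefficient, z = 13/4 is a root, so (4*z - 13) divides it; the quotient is 4*z² + 63*z + 98.
The remaining quadratic factors as (z + 14)(4*z + 7).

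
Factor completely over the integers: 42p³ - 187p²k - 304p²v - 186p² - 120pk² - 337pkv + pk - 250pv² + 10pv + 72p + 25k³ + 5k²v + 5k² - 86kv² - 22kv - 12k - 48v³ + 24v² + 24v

Group: p(42p² + 23pk + 32pv - 18p - 5k² + 7kv + 3k + 6v² - 6v) + (-5k - 8v - 4)(42p² + 23pk + 32pv - 18p - 5k² + 7kv + 3k + 6v² - 6v); both groups contain (42p² + 23pk + 32pv - 18p - 5k² + 7kv + 3k + 6v² - 6v), so (p - 5k - 8v - 4) is a factor with cofactor 42p² + 23pk + 32pv - 18p - 5k² + 7kv + 3k + 6v² - 6v.
The cofactor groups again: 42p² + 23pk + 32pv - 18p - 5k² + 7kv + 3k + 6v² - 6v = 6p(7p + 5k + 3v - 3) + (-k + 2v)(7p + 5k + 3v - 3); both groups contain (7p + 5k + 3v - 3), giving (6p - k + 2v)(7p + 5k + 3v - 3).

(p - 5k - 8v - 4)(6p - k + 2v)(7p + 5k + 3v - 3)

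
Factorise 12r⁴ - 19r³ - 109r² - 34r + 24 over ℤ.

(3r - 1)(4r + 3)(r + 2)(r - 4)

Testing divisors of the constant over divisors of the leading coefficient, r = -3/4 is a root, giving the factor (4r + 3) and quotient 3r³ - 7r² - 22r + 8.
Then r = -2 is a root, giving the factor (r + 2) and quotient 3r² - 13r + 4.
The remaining quadratic factors as (r - 4)(3r - 1).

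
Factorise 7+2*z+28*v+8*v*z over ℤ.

(2*z+7)*(4*v+1)

Group as (8*v*z+28*v) + (2*z+7) = 4*v*(2*z+7) + (2*z+7).
Both groups share the factor (2*z+7).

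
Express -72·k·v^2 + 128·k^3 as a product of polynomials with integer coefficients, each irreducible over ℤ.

Pull out the common factor 8·k; 16·k^2 - 9·v^2 is a difference of squares.

8·k·(4·k + 3·v)·(4·k - 3·v)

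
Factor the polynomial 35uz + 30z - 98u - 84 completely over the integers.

(5z - 14)(7u + 6)

Group as (35uz - 98u) + (30z - 84) = 7u(5z - 14) + 6(5z - 14).
Both groups share the factor (5z - 14).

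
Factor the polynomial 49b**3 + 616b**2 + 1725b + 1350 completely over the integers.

(7b + 10)(7b + 15)(b + 9)

Among the possible rational roots, b = -10/7 is a root, so (7b + 10) is a factor; dividing leaves 7b**2 + 78b + 135.
The remaining quadratic factors as (7b + 15)(b + 9).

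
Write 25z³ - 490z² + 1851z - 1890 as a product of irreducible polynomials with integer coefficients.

Testing divisors of the constant over divisors of the leading coefficient, z = 14/5 is a root, so (5z - 14) is a factor; dividing leaves 5z² - 84z + 135.
The remaining quadratic factors as (z - 15)(5z - 9).

(5z - 14)(5z - 9)(z - 15)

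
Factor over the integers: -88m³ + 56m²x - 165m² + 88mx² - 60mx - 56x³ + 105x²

-(11m - 7x)(8m - 8x + 15)(m + x)

Group: 11m(-8m² - 15m + 8x² - 15x) - 7x(-8m² - 15m + 8x² - 15x); both groups contain (-8m² - 15m + 8x² - 15x), so (11m - 7x) is a factor with cofactor -8m² - 15m + 8x² - 15x.
The cofactor groups again: -8m² - 15m + 8x² - 15x = -8m(m + x) + (8x - 15)(m + x); both groups contain (m + x), giving -(8m - 8x + 15)(m + x).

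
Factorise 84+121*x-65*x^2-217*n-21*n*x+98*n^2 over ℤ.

Group: 14*n*(7*n+5*x-12) + (-13*x-7)*(7*n+5*x-12); both groups contain (7*n+5*x-12).

(14*n-13*x-7)*(7*n+5*x-12)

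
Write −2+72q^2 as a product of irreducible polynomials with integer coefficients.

2(6q+1)(6q−1)

Every term has a factor of 2. Then 36q^2−1 = (6q)² − (1)².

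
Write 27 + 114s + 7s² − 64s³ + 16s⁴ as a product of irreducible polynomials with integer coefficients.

Testing divisors of the constant over divisors of the leading coefficient, s = 3 is a root, giving the factor (s − 3) and quotient 16s³ − 16s² − 41s − 9.
Continuing, s = 9/4 is a root, so (4s − 9) is a factor; dividing leaves 4s² + 5s + 1.
The remaining quadratic factors as (4s + 1)(s + 1).

(4s + 1)(4s − 9)(s + 1)(s − 3)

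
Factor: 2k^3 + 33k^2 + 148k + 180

By the rational root theorem, k = -9/2 is a root, giving the factor (2k + 9) and quotient k^2 + 12k + 20.
The remaining quadratic factors as (k + 10)(k + 2).

(2k + 9)(k + 10)(k + 2)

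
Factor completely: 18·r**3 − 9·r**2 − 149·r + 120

(3·r − 8)·(6·r − 5)·(r + 3)

By the rational root theorem, r = 5/6 is a root, so (6·r − 5) divides it; the quotient is 3·r**2 + r − 24.
The remaining quadratic factors as (3·r − 8)(r + 3).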